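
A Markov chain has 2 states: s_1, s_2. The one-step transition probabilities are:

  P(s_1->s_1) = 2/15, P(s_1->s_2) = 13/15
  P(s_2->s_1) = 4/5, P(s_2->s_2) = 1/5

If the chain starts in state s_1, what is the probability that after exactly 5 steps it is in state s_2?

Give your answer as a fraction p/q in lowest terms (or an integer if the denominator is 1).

Answer: 143/243

Derivation:
Computing P^5 by repeated multiplication:
P^1 =
  s_1: [2/15, 13/15]
  s_2: [4/5, 1/5]
P^2 =
  s_1: [32/45, 13/45]
  s_2: [4/15, 11/15]
P^3 =
  s_1: [44/135, 91/135]
  s_2: [28/45, 17/45]
P^4 =
  s_1: [236/405, 169/405]
  s_2: [52/135, 83/135]
P^5 =
  s_1: [100/243, 143/243]
  s_2: [44/81, 37/81]

(P^5)[s_1 -> s_2] = 143/243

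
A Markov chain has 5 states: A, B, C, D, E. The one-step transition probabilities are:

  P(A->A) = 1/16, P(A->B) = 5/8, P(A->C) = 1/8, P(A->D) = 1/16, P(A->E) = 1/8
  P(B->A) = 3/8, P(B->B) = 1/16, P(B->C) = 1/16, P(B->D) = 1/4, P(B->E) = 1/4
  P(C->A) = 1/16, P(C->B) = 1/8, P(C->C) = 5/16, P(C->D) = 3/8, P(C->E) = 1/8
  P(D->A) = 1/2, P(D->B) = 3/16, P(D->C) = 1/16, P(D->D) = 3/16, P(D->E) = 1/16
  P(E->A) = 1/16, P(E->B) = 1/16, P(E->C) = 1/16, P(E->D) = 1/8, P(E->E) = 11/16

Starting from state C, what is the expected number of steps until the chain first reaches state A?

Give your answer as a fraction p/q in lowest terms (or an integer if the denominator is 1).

Let h_i = expected steps to first reach A from state i.
Boundary: h_A = 0.
First-step equations for the other states:
  h_B = 1 + 3/8*h_A + 1/16*h_B + 1/16*h_C + 1/4*h_D + 1/4*h_E
  h_C = 1 + 1/16*h_A + 1/8*h_B + 5/16*h_C + 3/8*h_D + 1/8*h_E
  h_D = 1 + 1/2*h_A + 3/16*h_B + 1/16*h_C + 3/16*h_D + 1/16*h_E
  h_E = 1 + 1/16*h_A + 1/16*h_B + 1/16*h_C + 1/8*h_D + 11/16*h_E

Substituting h_A = 0 and rearranging gives the linear system (I - Q) h = 1:
  [15/16, -1/16, -1/4, -1/4] . (h_B, h_C, h_D, h_E) = 1
  [-1/8, 11/16, -3/8, -1/8] . (h_B, h_C, h_D, h_E) = 1
  [-3/16, -1/16, 13/16, -1/16] . (h_B, h_C, h_D, h_E) = 1
  [-1/16, -1/16, -1/8, 5/16] . (h_B, h_C, h_D, h_E) = 1

Solving yields:
  h_B = 28224/7405
  h_C = 7216/1481
  h_D = 21888/7405
  h_E = 45312/7405

Starting state is C, so the expected hitting time is h_C = 7216/1481.

Answer: 7216/1481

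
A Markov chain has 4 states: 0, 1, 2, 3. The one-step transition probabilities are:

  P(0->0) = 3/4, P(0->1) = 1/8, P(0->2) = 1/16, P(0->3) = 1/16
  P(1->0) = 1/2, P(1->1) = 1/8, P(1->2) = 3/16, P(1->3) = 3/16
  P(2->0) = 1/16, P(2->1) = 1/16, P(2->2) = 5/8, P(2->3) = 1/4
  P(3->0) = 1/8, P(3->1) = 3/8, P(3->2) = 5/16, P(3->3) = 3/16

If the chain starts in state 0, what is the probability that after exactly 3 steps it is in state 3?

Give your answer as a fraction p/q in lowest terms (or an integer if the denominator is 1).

Computing P^3 by repeated multiplication:
P^1 =
  0: [3/4, 1/8, 1/16, 1/16]
  1: [1/2, 1/8, 3/16, 3/16]
  2: [1/16, 1/16, 5/8, 1/4]
  3: [1/8, 3/8, 5/16, 3/16]
P^2 =
  0: [163/256, 35/256, 33/256, 25/256]
  1: [121/256, 41/256, 59/256, 35/256]
  2: [19/128, 19/128, 31/64, 7/32]
  3: [83/256, 39/256, 85/256, 49/256]
P^3 =
  0: [2319/4096, 579/4096, 723/4096, 475/4096]
  1: [1909/4096, 593/4096, 1009/4096, 585/4096]
  2: [249/1024, 153/1024, 209/512, 51/256]
  3: [1491/4096, 623/4096, 1295/4096, 687/4096]

(P^3)[0 -> 3] = 475/4096

Answer: 475/4096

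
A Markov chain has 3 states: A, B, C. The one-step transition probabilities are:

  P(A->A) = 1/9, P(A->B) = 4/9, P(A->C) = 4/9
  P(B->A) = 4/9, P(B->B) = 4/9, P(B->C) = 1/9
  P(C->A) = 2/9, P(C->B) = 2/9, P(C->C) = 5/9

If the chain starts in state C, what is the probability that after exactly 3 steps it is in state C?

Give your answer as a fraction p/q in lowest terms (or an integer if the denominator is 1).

Answer: 281/729

Derivation:
Computing P^3 by repeated multiplication:
P^1 =
  A: [1/9, 4/9, 4/9]
  B: [4/9, 4/9, 1/9]
  C: [2/9, 2/9, 5/9]
P^2 =
  A: [25/81, 28/81, 28/81]
  B: [22/81, 34/81, 25/81]
  C: [20/81, 26/81, 35/81]
P^3 =
  A: [193/729, 268/729, 268/729]
  B: [208/729, 274/729, 247/729]
  C: [194/729, 254/729, 281/729]

(P^3)[C -> C] = 281/729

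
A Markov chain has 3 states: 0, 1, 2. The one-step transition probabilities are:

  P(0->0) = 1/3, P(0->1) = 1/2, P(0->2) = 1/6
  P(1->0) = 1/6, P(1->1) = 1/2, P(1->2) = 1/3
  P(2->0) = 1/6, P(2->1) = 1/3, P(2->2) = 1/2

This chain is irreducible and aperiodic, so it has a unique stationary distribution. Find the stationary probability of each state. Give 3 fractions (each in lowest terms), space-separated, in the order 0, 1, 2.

The stationary distribution satisfies pi = pi * P, i.e.:
  pi_0 = 1/3*pi_0 + 1/6*pi_1 + 1/6*pi_2
  pi_1 = 1/2*pi_0 + 1/2*pi_1 + 1/3*pi_2
  pi_2 = 1/6*pi_0 + 1/3*pi_1 + 1/2*pi_2
with normalization: pi_0 + pi_1 + pi_2 = 1.

Using the first 2 balance equations plus normalization, the linear system A*pi = b is:
  [-2/3, 1/6, 1/6] . pi = 0
  [1/2, -1/2, 1/3] . pi = 0
  [1, 1, 1] . pi = 1

Solving yields:
  pi_0 = 1/5
  pi_1 = 11/25
  pi_2 = 9/25

Verification (pi * P):
  1/5*1/3 + 11/25*1/6 + 9/25*1/6 = 1/5 = pi_0  (ok)
  1/5*1/2 + 11/25*1/2 + 9/25*1/3 = 11/25 = pi_1  (ok)
  1/5*1/6 + 11/25*1/3 + 9/25*1/2 = 9/25 = pi_2  (ok)

Answer: 1/5 11/25 9/25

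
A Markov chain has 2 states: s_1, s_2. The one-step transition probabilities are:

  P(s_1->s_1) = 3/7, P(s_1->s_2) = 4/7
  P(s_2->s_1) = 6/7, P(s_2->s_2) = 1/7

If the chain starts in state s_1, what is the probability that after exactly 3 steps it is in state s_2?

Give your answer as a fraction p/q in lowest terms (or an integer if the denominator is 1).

Answer: 148/343

Derivation:
Computing P^3 by repeated multiplication:
P^1 =
  s_1: [3/7, 4/7]
  s_2: [6/7, 1/7]
P^2 =
  s_1: [33/49, 16/49]
  s_2: [24/49, 25/49]
P^3 =
  s_1: [195/343, 148/343]
  s_2: [222/343, 121/343]

(P^3)[s_1 -> s_2] = 148/343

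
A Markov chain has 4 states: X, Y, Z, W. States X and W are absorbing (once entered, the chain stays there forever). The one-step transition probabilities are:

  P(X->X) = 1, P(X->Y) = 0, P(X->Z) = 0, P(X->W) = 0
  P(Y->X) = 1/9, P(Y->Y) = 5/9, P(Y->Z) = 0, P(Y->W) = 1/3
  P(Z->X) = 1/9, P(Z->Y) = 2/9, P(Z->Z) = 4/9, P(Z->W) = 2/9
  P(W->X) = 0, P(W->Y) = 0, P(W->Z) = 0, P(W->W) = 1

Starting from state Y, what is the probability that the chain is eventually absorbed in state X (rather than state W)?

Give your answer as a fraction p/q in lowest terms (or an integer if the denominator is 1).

Answer: 1/4

Derivation:
Let a_i = P(absorbed in X | start in state i).
Boundary conditions: a_X = 1, a_W = 0.
For each transient state i, a_i = sum_j P(i->j) * a_j:
  a_Y = 1/9*a_X + 5/9*a_Y + 0*a_Z + 1/3*a_W
  a_Z = 1/9*a_X + 2/9*a_Y + 4/9*a_Z + 2/9*a_W

Substituting a_X = 1 and a_W = 0, rearrange to (I - Q) a = r where r[i] = P(i -> X):
  [4/9, 0] . (a_Y, a_Z) = 1/9
  [-2/9, 5/9] . (a_Y, a_Z) = 1/9

Solving yields:
  a_Y = 1/4
  a_Z = 3/10

Starting state is Y, so the absorption probability is a_Y = 1/4.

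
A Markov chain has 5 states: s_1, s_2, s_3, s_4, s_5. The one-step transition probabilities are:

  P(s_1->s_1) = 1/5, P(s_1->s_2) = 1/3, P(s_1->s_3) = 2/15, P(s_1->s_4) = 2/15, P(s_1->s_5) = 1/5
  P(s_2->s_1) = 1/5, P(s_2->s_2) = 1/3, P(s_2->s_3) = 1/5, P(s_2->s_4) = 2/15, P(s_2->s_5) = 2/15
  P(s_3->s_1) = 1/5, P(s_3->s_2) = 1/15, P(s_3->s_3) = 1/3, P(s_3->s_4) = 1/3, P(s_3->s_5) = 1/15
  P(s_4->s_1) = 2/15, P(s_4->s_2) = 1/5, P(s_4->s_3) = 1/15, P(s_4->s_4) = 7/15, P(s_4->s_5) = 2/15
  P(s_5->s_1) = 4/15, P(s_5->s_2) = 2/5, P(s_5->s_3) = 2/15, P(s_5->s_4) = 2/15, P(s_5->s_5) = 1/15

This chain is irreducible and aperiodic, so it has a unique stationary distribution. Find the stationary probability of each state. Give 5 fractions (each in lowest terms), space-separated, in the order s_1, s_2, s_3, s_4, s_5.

Answer: 144/751 198/751 126/751 188/751 95/751

Derivation:
The stationary distribution satisfies pi = pi * P, i.e.:
  pi_s_1 = 1/5*pi_s_1 + 1/5*pi_s_2 + 1/5*pi_s_3 + 2/15*pi_s_4 + 4/15*pi_s_5
  pi_s_2 = 1/3*pi_s_1 + 1/3*pi_s_2 + 1/15*pi_s_3 + 1/5*pi_s_4 + 2/5*pi_s_5
  pi_s_3 = 2/15*pi_s_1 + 1/5*pi_s_2 + 1/3*pi_s_3 + 1/15*pi_s_4 + 2/15*pi_s_5
  pi_s_4 = 2/15*pi_s_1 + 2/15*pi_s_2 + 1/3*pi_s_3 + 7/15*pi_s_4 + 2/15*pi_s_5
  pi_s_5 = 1/5*pi_s_1 + 2/15*pi_s_2 + 1/15*pi_s_3 + 2/15*pi_s_4 + 1/15*pi_s_5
with normalization: pi_s_1 + pi_s_2 + pi_s_3 + pi_s_4 + pi_s_5 = 1.

Using the first 4 balance equations plus normalization, the linear system A*pi = b is:
  [-4/5, 1/5, 1/5, 2/15, 4/15] . pi = 0
  [1/3, -2/3, 1/15, 1/5, 2/5] . pi = 0
  [2/15, 1/5, -2/3, 1/15, 2/15] . pi = 0
  [2/15, 2/15, 1/3, -8/15, 2/15] . pi = 0
  [1, 1, 1, 1, 1] . pi = 1

Solving yields:
  pi_s_1 = 144/751
  pi_s_2 = 198/751
  pi_s_3 = 126/751
  pi_s_4 = 188/751
  pi_s_5 = 95/751

Verification (pi * P):
  144/751*1/5 + 198/751*1/5 + 126/751*1/5 + 188/751*2/15 + 95/751*4/15 = 144/751 = pi_s_1  (ok)
  144/751*1/3 + 198/751*1/3 + 126/751*1/15 + 188/751*1/5 + 95/751*2/5 = 198/751 = pi_s_2  (ok)
  144/751*2/15 + 198/751*1/5 + 126/751*1/3 + 188/751*1/15 + 95/751*2/15 = 126/751 = pi_s_3  (ok)
  144/751*2/15 + 198/751*2/15 + 126/751*1/3 + 188/751*7/15 + 95/751*2/15 = 188/751 = pi_s_4  (ok)
  144/751*1/5 + 198/751*2/15 + 126/751*1/15 + 188/751*2/15 + 95/751*1/15 = 95/751 = pi_s_5  (ok)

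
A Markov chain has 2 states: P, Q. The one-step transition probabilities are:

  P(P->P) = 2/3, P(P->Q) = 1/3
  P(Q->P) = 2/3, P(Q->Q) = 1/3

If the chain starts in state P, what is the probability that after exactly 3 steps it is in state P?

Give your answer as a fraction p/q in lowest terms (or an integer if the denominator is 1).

Answer: 2/3

Derivation:
Computing P^3 by repeated multiplication:
P^1 =
  P: [2/3, 1/3]
  Q: [2/3, 1/3]
P^2 =
  P: [2/3, 1/3]
  Q: [2/3, 1/3]
P^3 =
  P: [2/3, 1/3]
  Q: [2/3, 1/3]

(P^3)[P -> P] = 2/3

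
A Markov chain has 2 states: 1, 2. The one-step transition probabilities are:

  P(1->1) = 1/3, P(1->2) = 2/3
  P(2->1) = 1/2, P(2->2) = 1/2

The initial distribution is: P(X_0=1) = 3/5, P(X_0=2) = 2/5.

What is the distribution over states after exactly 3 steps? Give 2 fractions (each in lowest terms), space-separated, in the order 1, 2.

Answer: 77/180 103/180

Derivation:
Propagating the distribution step by step (d_{t+1} = d_t * P):
d_0 = (1=3/5, 2=2/5)
  d_1[1] = 3/5*1/3 + 2/5*1/2 = 2/5
  d_1[2] = 3/5*2/3 + 2/5*1/2 = 3/5
d_1 = (1=2/5, 2=3/5)
  d_2[1] = 2/5*1/3 + 3/5*1/2 = 13/30
  d_2[2] = 2/5*2/3 + 3/5*1/2 = 17/30
d_2 = (1=13/30, 2=17/30)
  d_3[1] = 13/30*1/3 + 17/30*1/2 = 77/180
  d_3[2] = 13/30*2/3 + 17/30*1/2 = 103/180
d_3 = (1=77/180, 2=103/180)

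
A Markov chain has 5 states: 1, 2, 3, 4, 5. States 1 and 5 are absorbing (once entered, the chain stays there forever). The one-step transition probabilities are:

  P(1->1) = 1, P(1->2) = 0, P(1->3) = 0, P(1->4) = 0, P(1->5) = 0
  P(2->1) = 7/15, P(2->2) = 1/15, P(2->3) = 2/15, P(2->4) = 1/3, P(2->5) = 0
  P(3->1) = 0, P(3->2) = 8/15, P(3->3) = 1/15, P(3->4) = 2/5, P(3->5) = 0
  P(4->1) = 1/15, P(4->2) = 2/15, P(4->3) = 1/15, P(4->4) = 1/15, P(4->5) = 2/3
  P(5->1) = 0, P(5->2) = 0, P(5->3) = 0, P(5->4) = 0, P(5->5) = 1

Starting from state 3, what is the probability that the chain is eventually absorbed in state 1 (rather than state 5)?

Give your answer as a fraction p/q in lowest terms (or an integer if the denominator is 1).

Let a_i = P(absorbed in 1 | start in state i).
Boundary conditions: a_1 = 1, a_5 = 0.
For each transient state i, a_i = sum_j P(i->j) * a_j:
  a_2 = 7/15*a_1 + 1/15*a_2 + 2/15*a_3 + 1/3*a_4 + 0*a_5
  a_3 = 0*a_1 + 8/15*a_2 + 1/15*a_3 + 2/5*a_4 + 0*a_5
  a_4 = 1/15*a_1 + 2/15*a_2 + 1/15*a_3 + 1/15*a_4 + 2/3*a_5

Substituting a_1 = 1 and a_5 = 0, rearrange to (I - Q) a = r where r[i] = P(i -> 1):
  [14/15, -2/15, -1/3] . (a_2, a_3, a_4) = 7/15
  [-8/15, 14/15, -2/5] . (a_2, a_3, a_4) = 0
  [-2/15, -1/15, 14/15] . (a_2, a_3, a_4) = 1/15

Solving yields:
  a_2 = 353/558
  a_3 = 4/9
  a_4 = 6/31

Starting state is 3, so the absorption probability is a_3 = 4/9.

Answer: 4/9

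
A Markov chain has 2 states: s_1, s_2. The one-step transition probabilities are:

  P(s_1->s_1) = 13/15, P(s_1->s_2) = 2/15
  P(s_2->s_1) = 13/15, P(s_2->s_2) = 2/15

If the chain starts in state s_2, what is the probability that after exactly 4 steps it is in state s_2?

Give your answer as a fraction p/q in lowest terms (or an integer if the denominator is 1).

Answer: 2/15

Derivation:
Computing P^4 by repeated multiplication:
P^1 =
  s_1: [13/15, 2/15]
  s_2: [13/15, 2/15]
P^2 =
  s_1: [13/15, 2/15]
  s_2: [13/15, 2/15]
P^3 =
  s_1: [13/15, 2/15]
  s_2: [13/15, 2/15]
P^4 =
  s_1: [13/15, 2/15]
  s_2: [13/15, 2/15]

(P^4)[s_2 -> s_2] = 2/15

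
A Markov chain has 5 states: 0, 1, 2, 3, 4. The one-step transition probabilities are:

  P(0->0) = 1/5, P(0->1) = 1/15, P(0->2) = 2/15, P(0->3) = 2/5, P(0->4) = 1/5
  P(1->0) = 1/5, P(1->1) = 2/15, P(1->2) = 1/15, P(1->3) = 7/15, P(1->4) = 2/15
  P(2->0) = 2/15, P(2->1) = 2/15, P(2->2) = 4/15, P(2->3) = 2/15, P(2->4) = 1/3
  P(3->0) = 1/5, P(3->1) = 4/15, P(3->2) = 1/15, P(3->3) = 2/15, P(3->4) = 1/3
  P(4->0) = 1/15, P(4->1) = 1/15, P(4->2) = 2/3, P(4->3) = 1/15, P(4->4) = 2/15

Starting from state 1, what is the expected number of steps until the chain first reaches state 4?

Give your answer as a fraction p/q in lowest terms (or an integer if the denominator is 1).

Answer: 27150/6223

Derivation:
Let h_i = expected steps to first reach 4 from state i.
Boundary: h_4 = 0.
First-step equations for the other states:
  h_0 = 1 + 1/5*h_0 + 1/15*h_1 + 2/15*h_2 + 2/5*h_3 + 1/5*h_4
  h_1 = 1 + 1/5*h_0 + 2/15*h_1 + 1/15*h_2 + 7/15*h_3 + 2/15*h_4
  h_2 = 1 + 2/15*h_0 + 2/15*h_1 + 4/15*h_2 + 2/15*h_3 + 1/3*h_4
  h_3 = 1 + 1/5*h_0 + 4/15*h_1 + 1/15*h_2 + 2/15*h_3 + 1/3*h_4

Substituting h_4 = 0 and rearranging gives the linear system (I - Q) h = 1:
  [4/5, -1/15, -2/15, -2/5] . (h_0, h_1, h_2, h_3) = 1
  [-1/5, 13/15, -1/15, -7/15] . (h_0, h_1, h_2, h_3) = 1
  [-2/15, -2/15, 11/15, -2/15] . (h_0, h_1, h_2, h_3) = 1
  [-1/5, -4/15, -1/15, 13/15] . (h_0, h_1, h_2, h_3) = 1

Solving yields:
  h_0 = 50565/12446
  h_1 = 27150/6223
  h_2 = 22215/6223
  h_3 = 46155/12446

Starting state is 1, so the expected hitting time is h_1 = 27150/6223.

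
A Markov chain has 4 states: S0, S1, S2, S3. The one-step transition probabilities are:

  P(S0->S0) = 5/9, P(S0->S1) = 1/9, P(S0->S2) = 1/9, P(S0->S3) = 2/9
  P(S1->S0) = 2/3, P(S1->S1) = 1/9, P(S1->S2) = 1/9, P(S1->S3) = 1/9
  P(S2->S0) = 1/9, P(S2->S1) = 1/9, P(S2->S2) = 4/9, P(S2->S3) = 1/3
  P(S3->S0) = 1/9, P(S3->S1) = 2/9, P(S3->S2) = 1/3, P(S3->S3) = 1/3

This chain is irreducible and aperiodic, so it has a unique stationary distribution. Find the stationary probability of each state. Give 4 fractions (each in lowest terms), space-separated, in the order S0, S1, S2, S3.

Answer: 143/420 59/420 107/420 37/140

Derivation:
The stationary distribution satisfies pi = pi * P, i.e.:
  pi_S0 = 5/9*pi_S0 + 2/3*pi_S1 + 1/9*pi_S2 + 1/9*pi_S3
  pi_S1 = 1/9*pi_S0 + 1/9*pi_S1 + 1/9*pi_S2 + 2/9*pi_S3
  pi_S2 = 1/9*pi_S0 + 1/9*pi_S1 + 4/9*pi_S2 + 1/3*pi_S3
  pi_S3 = 2/9*pi_S0 + 1/9*pi_S1 + 1/3*pi_S2 + 1/3*pi_S3
with normalization: pi_S0 + pi_S1 + pi_S2 + pi_S3 = 1.

Using the first 3 balance equations plus normalization, the linear system A*pi = b is:
  [-4/9, 2/3, 1/9, 1/9] . pi = 0
  [1/9, -8/9, 1/9, 2/9] . pi = 0
  [1/9, 1/9, -5/9, 1/3] . pi = 0
  [1, 1, 1, 1] . pi = 1

Solving yields:
  pi_S0 = 143/420
  pi_S1 = 59/420
  pi_S2 = 107/420
  pi_S3 = 37/140

Verification (pi * P):
  143/420*5/9 + 59/420*2/3 + 107/420*1/9 + 37/140*1/9 = 143/420 = pi_S0  (ok)
  143/420*1/9 + 59/420*1/9 + 107/420*1/9 + 37/140*2/9 = 59/420 = pi_S1  (ok)
  143/420*1/9 + 59/420*1/9 + 107/420*4/9 + 37/140*1/3 = 107/420 = pi_S2  (ok)
  143/420*2/9 + 59/420*1/9 + 107/420*1/3 + 37/140*1/3 = 37/140 = pi_S3  (ok)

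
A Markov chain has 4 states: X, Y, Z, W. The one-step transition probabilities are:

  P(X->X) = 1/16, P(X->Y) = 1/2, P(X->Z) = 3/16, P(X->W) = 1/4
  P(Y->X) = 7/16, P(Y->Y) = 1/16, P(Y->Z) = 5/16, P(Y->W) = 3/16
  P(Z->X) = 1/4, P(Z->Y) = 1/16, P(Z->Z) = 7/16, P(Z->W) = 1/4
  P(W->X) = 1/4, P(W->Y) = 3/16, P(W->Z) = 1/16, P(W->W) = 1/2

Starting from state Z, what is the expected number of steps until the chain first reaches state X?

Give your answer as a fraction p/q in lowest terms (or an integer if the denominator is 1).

Let h_i = expected steps to first reach X from state i.
Boundary: h_X = 0.
First-step equations for the other states:
  h_Y = 1 + 7/16*h_X + 1/16*h_Y + 5/16*h_Z + 3/16*h_W
  h_Z = 1 + 1/4*h_X + 1/16*h_Y + 7/16*h_Z + 1/4*h_W
  h_W = 1 + 1/4*h_X + 3/16*h_Y + 1/16*h_Z + 1/2*h_W

Substituting h_X = 0 and rearranging gives the linear system (I - Q) h = 1:
  [15/16, -5/16, -3/16] . (h_Y, h_Z, h_W) = 1
  [-1/16, 9/16, -1/4] . (h_Y, h_Z, h_W) = 1
  [-3/16, -1/16, 1/2] . (h_Y, h_Z, h_W) = 1

Solving yields:
  h_Y = 632/209
  h_Z = 776/209
  h_W = 752/209

Starting state is Z, so the expected hitting time is h_Z = 776/209.

Answer: 776/209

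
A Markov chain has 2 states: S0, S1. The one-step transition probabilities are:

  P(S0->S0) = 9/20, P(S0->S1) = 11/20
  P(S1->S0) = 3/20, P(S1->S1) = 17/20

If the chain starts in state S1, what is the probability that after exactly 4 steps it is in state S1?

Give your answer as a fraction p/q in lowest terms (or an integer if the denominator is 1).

Answer: 15749/20000

Derivation:
Computing P^4 by repeated multiplication:
P^1 =
  S0: [9/20, 11/20]
  S1: [3/20, 17/20]
P^2 =
  S0: [57/200, 143/200]
  S1: [39/200, 161/200]
P^3 =
  S0: [471/2000, 1529/2000]
  S1: [417/2000, 1583/2000]
P^4 =
  S0: [4413/20000, 15587/20000]
  S1: [4251/20000, 15749/20000]

(P^4)[S1 -> S1] = 15749/20000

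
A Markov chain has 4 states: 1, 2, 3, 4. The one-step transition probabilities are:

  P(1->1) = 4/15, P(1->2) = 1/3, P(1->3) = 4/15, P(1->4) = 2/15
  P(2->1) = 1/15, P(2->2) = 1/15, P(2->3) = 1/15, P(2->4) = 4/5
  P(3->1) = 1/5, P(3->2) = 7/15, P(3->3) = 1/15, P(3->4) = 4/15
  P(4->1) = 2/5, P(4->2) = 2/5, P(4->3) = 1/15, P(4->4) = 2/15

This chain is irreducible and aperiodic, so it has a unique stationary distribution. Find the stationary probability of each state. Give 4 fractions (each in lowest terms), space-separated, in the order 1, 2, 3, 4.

The stationary distribution satisfies pi = pi * P, i.e.:
  pi_1 = 4/15*pi_1 + 1/15*pi_2 + 1/5*pi_3 + 2/5*pi_4
  pi_2 = 1/3*pi_1 + 1/15*pi_2 + 7/15*pi_3 + 2/5*pi_4
  pi_3 = 4/15*pi_1 + 1/15*pi_2 + 1/15*pi_3 + 1/15*pi_4
  pi_4 = 2/15*pi_1 + 4/5*pi_2 + 4/15*pi_3 + 2/15*pi_4
with normalization: pi_1 + pi_2 + pi_3 + pi_4 = 1.

Using the first 3 balance equations plus normalization, the linear system A*pi = b is:
  [-11/15, 1/15, 1/5, 2/5] . pi = 0
  [1/3, -14/15, 7/15, 2/5] . pi = 0
  [4/15, 1/15, -14/15, 1/15] . pi = 0
  [1, 1, 1, 1] . pi = 1

Solving yields:
  pi_1 = 257/1044
  pi_2 = 383/1305
  pi_3 = 121/1044
  pi_4 = 31/90

Verification (pi * P):
  257/1044*4/15 + 383/1305*1/15 + 121/1044*1/5 + 31/90*2/5 = 257/1044 = pi_1  (ok)
  257/1044*1/3 + 383/1305*1/15 + 121/1044*7/15 + 31/90*2/5 = 383/1305 = pi_2  (ok)
  257/1044*4/15 + 383/1305*1/15 + 121/1044*1/15 + 31/90*1/15 = 121/1044 = pi_3  (ok)
  257/1044*2/15 + 383/1305*4/5 + 121/1044*4/15 + 31/90*2/15 = 31/90 = pi_4  (ok)

Answer: 257/1044 383/1305 121/1044 31/90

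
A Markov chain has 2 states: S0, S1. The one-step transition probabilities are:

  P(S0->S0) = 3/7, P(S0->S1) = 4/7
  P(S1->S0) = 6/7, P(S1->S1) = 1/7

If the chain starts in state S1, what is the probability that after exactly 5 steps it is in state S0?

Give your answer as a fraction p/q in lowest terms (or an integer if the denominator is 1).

Computing P^5 by repeated multiplication:
P^1 =
  S0: [3/7, 4/7]
  S1: [6/7, 1/7]
P^2 =
  S0: [33/49, 16/49]
  S1: [24/49, 25/49]
P^3 =
  S0: [195/343, 148/343]
  S1: [222/343, 121/343]
P^4 =
  S0: [1473/2401, 928/2401]
  S1: [1392/2401, 1009/2401]
P^5 =
  S0: [9987/16807, 6820/16807]
  S1: [10230/16807, 6577/16807]

(P^5)[S1 -> S0] = 10230/16807

Answer: 10230/16807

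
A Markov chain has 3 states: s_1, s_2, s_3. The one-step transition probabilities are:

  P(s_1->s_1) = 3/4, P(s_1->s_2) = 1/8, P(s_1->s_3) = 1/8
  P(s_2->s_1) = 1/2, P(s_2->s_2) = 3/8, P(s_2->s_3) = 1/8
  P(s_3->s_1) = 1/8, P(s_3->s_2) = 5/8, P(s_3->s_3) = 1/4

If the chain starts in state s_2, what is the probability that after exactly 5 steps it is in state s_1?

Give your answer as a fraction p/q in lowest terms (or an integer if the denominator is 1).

Answer: 19499/32768

Derivation:
Computing P^5 by repeated multiplication:
P^1 =
  s_1: [3/4, 1/8, 1/8]
  s_2: [1/2, 3/8, 1/8]
  s_3: [1/8, 5/8, 1/4]
P^2 =
  s_1: [41/64, 7/32, 9/64]
  s_2: [37/64, 9/32, 9/64]
  s_3: [7/16, 13/32, 5/32]
P^3 =
  s_1: [311/512, 1/4, 73/512]
  s_2: [303/512, 17/64, 73/512]
  s_3: [141/256, 39/128, 37/256]
P^4 =
  s_1: [2451/4096, 265/1024, 585/4096]
  s_2: [2435/4096, 269/1024, 585/4096]
  s_3: [1195/2048, 35/128, 293/2048]
P^5 =
  s_1: [19531/32768, 2139/8192, 4681/32768]
  s_2: [19499/32768, 2147/8192, 4681/32768]
  s_3: [9703/16384, 1085/4096, 2341/16384]

(P^5)[s_2 -> s_1] = 19499/32768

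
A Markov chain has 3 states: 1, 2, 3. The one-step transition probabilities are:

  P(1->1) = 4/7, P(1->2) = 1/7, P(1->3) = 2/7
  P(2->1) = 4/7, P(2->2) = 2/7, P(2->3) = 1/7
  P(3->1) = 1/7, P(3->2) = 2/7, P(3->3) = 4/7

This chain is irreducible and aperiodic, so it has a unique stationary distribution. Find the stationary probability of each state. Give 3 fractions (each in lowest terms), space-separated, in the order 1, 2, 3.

Answer: 13/31 7/31 11/31

Derivation:
The stationary distribution satisfies pi = pi * P, i.e.:
  pi_1 = 4/7*pi_1 + 4/7*pi_2 + 1/7*pi_3
  pi_2 = 1/7*pi_1 + 2/7*pi_2 + 2/7*pi_3
  pi_3 = 2/7*pi_1 + 1/7*pi_2 + 4/7*pi_3
with normalization: pi_1 + pi_2 + pi_3 = 1.

Using the first 2 balance equations plus normalization, the linear system A*pi = b is:
  [-3/7, 4/7, 1/7] . pi = 0
  [1/7, -5/7, 2/7] . pi = 0
  [1, 1, 1] . pi = 1

Solving yields:
  pi_1 = 13/31
  pi_2 = 7/31
  pi_3 = 11/31

Verification (pi * P):
  13/31*4/7 + 7/31*4/7 + 11/31*1/7 = 13/31 = pi_1  (ok)
  13/31*1/7 + 7/31*2/7 + 11/31*2/7 = 7/31 = pi_2  (ok)
  13/31*2/7 + 7/31*1/7 + 11/31*4/7 = 11/31 = pi_3  (ok)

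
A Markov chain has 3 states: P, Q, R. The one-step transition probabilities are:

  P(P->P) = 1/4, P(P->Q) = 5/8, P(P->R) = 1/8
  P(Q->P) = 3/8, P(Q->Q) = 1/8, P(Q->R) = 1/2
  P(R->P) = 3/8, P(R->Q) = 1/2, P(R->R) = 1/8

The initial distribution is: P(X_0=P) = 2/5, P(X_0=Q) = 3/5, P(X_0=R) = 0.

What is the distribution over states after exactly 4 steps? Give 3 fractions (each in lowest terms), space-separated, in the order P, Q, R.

Answer: 6827/20480 4069/10240 1103/4096

Derivation:
Propagating the distribution step by step (d_{t+1} = d_t * P):
d_0 = (P=2/5, Q=3/5, R=0)
  d_1[P] = 2/5*1/4 + 3/5*3/8 + 0*3/8 = 13/40
  d_1[Q] = 2/5*5/8 + 3/5*1/8 + 0*1/2 = 13/40
  d_1[R] = 2/5*1/8 + 3/5*1/2 + 0*1/8 = 7/20
d_1 = (P=13/40, Q=13/40, R=7/20)
  d_2[P] = 13/40*1/4 + 13/40*3/8 + 7/20*3/8 = 107/320
  d_2[Q] = 13/40*5/8 + 13/40*1/8 + 7/20*1/2 = 67/160
  d_2[R] = 13/40*1/8 + 13/40*1/2 + 7/20*1/8 = 79/320
d_2 = (P=107/320, Q=67/160, R=79/320)
  d_3[P] = 107/320*1/4 + 67/160*3/8 + 79/320*3/8 = 853/2560
  d_3[Q] = 107/320*5/8 + 67/160*1/8 + 79/320*1/2 = 197/512
  d_3[R] = 107/320*1/8 + 67/160*1/2 + 79/320*1/8 = 361/1280
d_3 = (P=853/2560, Q=197/512, R=361/1280)
  d_4[P] = 853/2560*1/4 + 197/512*3/8 + 361/1280*3/8 = 6827/20480
  d_4[Q] = 853/2560*5/8 + 197/512*1/8 + 361/1280*1/2 = 4069/10240
  d_4[R] = 853/2560*1/8 + 197/512*1/2 + 361/1280*1/8 = 1103/4096
d_4 = (P=6827/20480, Q=4069/10240, R=1103/4096)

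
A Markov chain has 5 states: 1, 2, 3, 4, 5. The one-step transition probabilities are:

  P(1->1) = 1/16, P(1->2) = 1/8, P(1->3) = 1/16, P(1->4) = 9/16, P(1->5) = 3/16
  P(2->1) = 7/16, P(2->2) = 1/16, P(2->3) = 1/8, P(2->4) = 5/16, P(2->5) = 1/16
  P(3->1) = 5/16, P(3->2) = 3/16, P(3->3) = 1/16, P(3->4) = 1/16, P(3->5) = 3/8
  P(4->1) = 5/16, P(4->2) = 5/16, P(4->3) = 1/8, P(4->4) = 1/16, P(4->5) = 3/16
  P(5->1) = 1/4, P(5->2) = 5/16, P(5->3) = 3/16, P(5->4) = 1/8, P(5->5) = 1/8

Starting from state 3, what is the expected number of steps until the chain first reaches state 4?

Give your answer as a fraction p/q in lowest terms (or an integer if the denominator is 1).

Let h_i = expected steps to first reach 4 from state i.
Boundary: h_4 = 0.
First-step equations for the other states:
  h_1 = 1 + 1/16*h_1 + 1/8*h_2 + 1/16*h_3 + 9/16*h_4 + 3/16*h_5
  h_2 = 1 + 7/16*h_1 + 1/16*h_2 + 1/8*h_3 + 5/16*h_4 + 1/16*h_5
  h_3 = 1 + 5/16*h_1 + 3/16*h_2 + 1/16*h_3 + 1/16*h_4 + 3/8*h_5
  h_5 = 1 + 1/4*h_1 + 5/16*h_2 + 3/16*h_3 + 1/8*h_4 + 1/8*h_5

Substituting h_4 = 0 and rearranging gives the linear system (I - Q) h = 1:
  [15/16, -1/8, -1/16, -3/16] . (h_1, h_2, h_3, h_5) = 1
  [-7/16, 15/16, -1/8, -1/16] . (h_1, h_2, h_3, h_5) = 1
  [-5/16, -3/16, 15/16, -3/8] . (h_1, h_2, h_3, h_5) = 1
  [-1/4, -5/16, -3/16, 7/8] . (h_1, h_2, h_3, h_5) = 1

Solving yields:
  h_1 = 3064/1227
  h_2 = 11122/3681
  h_3 = 14806/3681
  h_5 = 13978/3681

Starting state is 3, so the expected hitting time is h_3 = 14806/3681.

Answer: 14806/3681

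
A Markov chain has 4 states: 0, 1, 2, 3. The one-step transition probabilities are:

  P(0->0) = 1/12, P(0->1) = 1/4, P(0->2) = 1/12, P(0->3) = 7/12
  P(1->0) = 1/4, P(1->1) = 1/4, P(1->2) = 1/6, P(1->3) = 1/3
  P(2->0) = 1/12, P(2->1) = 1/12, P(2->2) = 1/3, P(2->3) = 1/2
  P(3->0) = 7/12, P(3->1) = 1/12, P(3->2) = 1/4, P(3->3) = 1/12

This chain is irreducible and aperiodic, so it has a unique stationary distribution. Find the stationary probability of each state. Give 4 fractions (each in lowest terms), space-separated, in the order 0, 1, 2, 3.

Answer: 69/242 19/121 25/121 85/242

Derivation:
The stationary distribution satisfies pi = pi * P, i.e.:
  pi_0 = 1/12*pi_0 + 1/4*pi_1 + 1/12*pi_2 + 7/12*pi_3
  pi_1 = 1/4*pi_0 + 1/4*pi_1 + 1/12*pi_2 + 1/12*pi_3
  pi_2 = 1/12*pi_0 + 1/6*pi_1 + 1/3*pi_2 + 1/4*pi_3
  pi_3 = 7/12*pi_0 + 1/3*pi_1 + 1/2*pi_2 + 1/12*pi_3
with normalization: pi_0 + pi_1 + pi_2 + pi_3 = 1.

Using the first 3 balance equations plus normalization, the linear system A*pi = b is:
  [-11/12, 1/4, 1/12, 7/12] . pi = 0
  [1/4, -3/4, 1/12, 1/12] . pi = 0
  [1/12, 1/6, -2/3, 1/4] . pi = 0
  [1, 1, 1, 1] . pi = 1

Solving yields:
  pi_0 = 69/242
  pi_1 = 19/121
  pi_2 = 25/121
  pi_3 = 85/242

Verification (pi * P):
  69/242*1/12 + 19/121*1/4 + 25/121*1/12 + 85/242*7/12 = 69/242 = pi_0  (ok)
  69/242*1/4 + 19/121*1/4 + 25/121*1/12 + 85/242*1/12 = 19/121 = pi_1  (ok)
  69/242*1/12 + 19/121*1/6 + 25/121*1/3 + 85/242*1/4 = 25/121 = pi_2  (ok)
  69/242*7/12 + 19/121*1/3 + 25/121*1/2 + 85/242*1/12 = 85/242 = pi_3  (ok)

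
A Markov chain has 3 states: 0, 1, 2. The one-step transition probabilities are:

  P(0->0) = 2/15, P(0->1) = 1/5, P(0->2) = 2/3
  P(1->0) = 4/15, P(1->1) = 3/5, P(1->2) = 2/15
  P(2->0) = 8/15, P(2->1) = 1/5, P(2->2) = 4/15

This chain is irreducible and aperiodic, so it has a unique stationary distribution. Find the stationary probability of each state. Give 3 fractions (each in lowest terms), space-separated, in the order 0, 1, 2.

Answer: 20/63 1/3 22/63

Derivation:
The stationary distribution satisfies pi = pi * P, i.e.:
  pi_0 = 2/15*pi_0 + 4/15*pi_1 + 8/15*pi_2
  pi_1 = 1/5*pi_0 + 3/5*pi_1 + 1/5*pi_2
  pi_2 = 2/3*pi_0 + 2/15*pi_1 + 4/15*pi_2
with normalization: pi_0 + pi_1 + pi_2 = 1.

Using the first 2 balance equations plus normalization, the linear system A*pi = b is:
  [-13/15, 4/15, 8/15] . pi = 0
  [1/5, -2/5, 1/5] . pi = 0
  [1, 1, 1] . pi = 1

Solving yields:
  pi_0 = 20/63
  pi_1 = 1/3
  pi_2 = 22/63

Verification (pi * P):
  20/63*2/15 + 1/3*4/15 + 22/63*8/15 = 20/63 = pi_0  (ok)
  20/63*1/5 + 1/3*3/5 + 22/63*1/5 = 1/3 = pi_1  (ok)
  20/63*2/3 + 1/3*2/15 + 22/63*4/15 = 22/63 = pi_2  (ok)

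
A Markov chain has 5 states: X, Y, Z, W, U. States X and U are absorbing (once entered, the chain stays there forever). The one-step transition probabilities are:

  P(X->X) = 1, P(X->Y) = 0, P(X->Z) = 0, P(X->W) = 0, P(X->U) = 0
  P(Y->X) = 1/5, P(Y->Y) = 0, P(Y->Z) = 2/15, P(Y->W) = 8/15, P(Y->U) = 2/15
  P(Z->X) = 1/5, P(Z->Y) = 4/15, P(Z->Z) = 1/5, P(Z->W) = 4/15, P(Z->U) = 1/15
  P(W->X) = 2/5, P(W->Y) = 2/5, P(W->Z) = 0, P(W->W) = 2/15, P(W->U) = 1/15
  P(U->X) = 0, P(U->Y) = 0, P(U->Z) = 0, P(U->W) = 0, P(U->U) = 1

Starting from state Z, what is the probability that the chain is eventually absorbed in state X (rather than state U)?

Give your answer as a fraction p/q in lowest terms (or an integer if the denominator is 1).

Answer: 1221/1612

Derivation:
Let a_i = P(absorbed in X | start in state i).
Boundary conditions: a_X = 1, a_U = 0.
For each transient state i, a_i = sum_j P(i->j) * a_j:
  a_Y = 1/5*a_X + 0*a_Y + 2/15*a_Z + 8/15*a_W + 2/15*a_U
  a_Z = 1/5*a_X + 4/15*a_Y + 1/5*a_Z + 4/15*a_W + 1/15*a_U
  a_W = 2/5*a_X + 2/5*a_Y + 0*a_Z + 2/15*a_W + 1/15*a_U

Substituting a_X = 1 and a_U = 0, rearrange to (I - Q) a = r where r[i] = P(i -> X):
  [1, -2/15, -8/15] . (a_Y, a_Z, a_W) = 1/5
  [-4/15, 4/5, -4/15] . (a_Y, a_Z, a_W) = 1/5
  [-2/5, 0, 13/15] . (a_Y, a_Z, a_W) = 2/5

Solving yields:
  a_Y = 45/62
  a_Z = 1221/1612
  a_W = 321/403

Starting state is Z, so the absorption probability is a_Z = 1221/1612.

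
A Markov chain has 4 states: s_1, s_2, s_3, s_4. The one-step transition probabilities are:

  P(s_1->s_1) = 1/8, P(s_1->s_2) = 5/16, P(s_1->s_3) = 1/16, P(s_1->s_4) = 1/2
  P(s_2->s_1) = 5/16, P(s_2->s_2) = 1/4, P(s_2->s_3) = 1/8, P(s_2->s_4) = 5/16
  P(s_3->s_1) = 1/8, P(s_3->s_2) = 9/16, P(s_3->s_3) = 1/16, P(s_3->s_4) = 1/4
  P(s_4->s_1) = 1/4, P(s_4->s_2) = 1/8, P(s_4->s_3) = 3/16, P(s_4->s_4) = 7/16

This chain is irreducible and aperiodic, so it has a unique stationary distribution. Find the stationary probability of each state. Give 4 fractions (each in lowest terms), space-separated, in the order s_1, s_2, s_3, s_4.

Answer: 1013/4560 29/114 583/4560 451/1140

Derivation:
The stationary distribution satisfies pi = pi * P, i.e.:
  pi_s_1 = 1/8*pi_s_1 + 5/16*pi_s_2 + 1/8*pi_s_3 + 1/4*pi_s_4
  pi_s_2 = 5/16*pi_s_1 + 1/4*pi_s_2 + 9/16*pi_s_3 + 1/8*pi_s_4
  pi_s_3 = 1/16*pi_s_1 + 1/8*pi_s_2 + 1/16*pi_s_3 + 3/16*pi_s_4
  pi_s_4 = 1/2*pi_s_1 + 5/16*pi_s_2 + 1/4*pi_s_3 + 7/16*pi_s_4
with normalization: pi_s_1 + pi_s_2 + pi_s_3 + pi_s_4 = 1.

Using the first 3 balance equations plus normalization, the linear system A*pi = b is:
  [-7/8, 5/16, 1/8, 1/4] . pi = 0
  [5/16, -3/4, 9/16, 1/8] . pi = 0
  [1/16, 1/8, -15/16, 3/16] . pi = 0
  [1, 1, 1, 1] . pi = 1

Solving yields:
  pi_s_1 = 1013/4560
  pi_s_2 = 29/114
  pi_s_3 = 583/4560
  pi_s_4 = 451/1140

Verification (pi * P):
  1013/4560*1/8 + 29/114*5/16 + 583/4560*1/8 + 451/1140*1/4 = 1013/4560 = pi_s_1  (ok)
  1013/4560*5/16 + 29/114*1/4 + 583/4560*9/16 + 451/1140*1/8 = 29/114 = pi_s_2  (ok)
  1013/4560*1/16 + 29/114*1/8 + 583/4560*1/16 + 451/1140*3/16 = 583/4560 = pi_s_3  (ok)
  1013/4560*1/2 + 29/114*5/16 + 583/4560*1/4 + 451/1140*7/16 = 451/1140 = pi_s_4  (ok)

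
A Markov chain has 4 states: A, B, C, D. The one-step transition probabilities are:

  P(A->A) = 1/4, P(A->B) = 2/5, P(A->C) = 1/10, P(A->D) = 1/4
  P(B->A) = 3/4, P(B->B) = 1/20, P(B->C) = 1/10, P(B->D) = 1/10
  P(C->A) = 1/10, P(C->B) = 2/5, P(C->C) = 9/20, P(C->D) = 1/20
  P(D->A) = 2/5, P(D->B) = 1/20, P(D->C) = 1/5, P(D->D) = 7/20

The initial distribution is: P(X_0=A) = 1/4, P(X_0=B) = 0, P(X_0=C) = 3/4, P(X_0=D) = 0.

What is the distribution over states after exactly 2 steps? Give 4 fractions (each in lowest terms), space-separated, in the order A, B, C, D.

Propagating the distribution step by step (d_{t+1} = d_t * P):
d_0 = (A=1/4, B=0, C=3/4, D=0)
  d_1[A] = 1/4*1/4 + 0*3/4 + 3/4*1/10 + 0*2/5 = 11/80
  d_1[B] = 1/4*2/5 + 0*1/20 + 3/4*2/5 + 0*1/20 = 2/5
  d_1[C] = 1/4*1/10 + 0*1/10 + 3/4*9/20 + 0*1/5 = 29/80
  d_1[D] = 1/4*1/4 + 0*1/10 + 3/4*1/20 + 0*7/20 = 1/10
d_1 = (A=11/80, B=2/5, C=29/80, D=1/10)
  d_2[A] = 11/80*1/4 + 2/5*3/4 + 29/80*1/10 + 1/10*2/5 = 657/1600
  d_2[B] = 11/80*2/5 + 2/5*1/20 + 29/80*2/5 + 1/10*1/20 = 9/40
  d_2[C] = 11/80*1/10 + 2/5*1/10 + 29/80*9/20 + 1/10*1/5 = 379/1600
  d_2[D] = 11/80*1/4 + 2/5*1/10 + 29/80*1/20 + 1/10*7/20 = 51/400
d_2 = (A=657/1600, B=9/40, C=379/1600, D=51/400)

Answer: 657/1600 9/40 379/1600 51/400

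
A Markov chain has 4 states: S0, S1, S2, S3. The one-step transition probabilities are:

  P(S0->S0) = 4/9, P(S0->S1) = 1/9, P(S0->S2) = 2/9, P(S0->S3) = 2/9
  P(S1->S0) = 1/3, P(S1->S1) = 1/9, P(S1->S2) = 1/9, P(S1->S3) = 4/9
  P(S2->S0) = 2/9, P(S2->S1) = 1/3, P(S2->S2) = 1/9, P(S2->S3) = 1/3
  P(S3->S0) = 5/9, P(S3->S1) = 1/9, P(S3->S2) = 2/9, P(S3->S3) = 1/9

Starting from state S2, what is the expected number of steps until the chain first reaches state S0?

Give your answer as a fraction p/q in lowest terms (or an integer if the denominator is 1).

Answer: 369/127

Derivation:
Let h_i = expected steps to first reach S0 from state i.
Boundary: h_S0 = 0.
First-step equations for the other states:
  h_S1 = 1 + 1/3*h_S0 + 1/9*h_S1 + 1/9*h_S2 + 4/9*h_S3
  h_S2 = 1 + 2/9*h_S0 + 1/3*h_S1 + 1/9*h_S2 + 1/3*h_S3
  h_S3 = 1 + 5/9*h_S0 + 1/9*h_S1 + 2/9*h_S2 + 1/9*h_S3

Substituting h_S0 = 0 and rearranging gives the linear system (I - Q) h = 1:
  [8/9, -1/9, -4/9] . (h_S1, h_S2, h_S3) = 1
  [-1/3, 8/9, -1/3] . (h_S1, h_S2, h_S3) = 1
  [-1/9, -2/9, 8/9] . (h_S1, h_S2, h_S3) = 1

Solving yields:
  h_S1 = 327/127
  h_S2 = 369/127
  h_S3 = 276/127

Starting state is S2, so the expected hitting time is h_S2 = 369/127.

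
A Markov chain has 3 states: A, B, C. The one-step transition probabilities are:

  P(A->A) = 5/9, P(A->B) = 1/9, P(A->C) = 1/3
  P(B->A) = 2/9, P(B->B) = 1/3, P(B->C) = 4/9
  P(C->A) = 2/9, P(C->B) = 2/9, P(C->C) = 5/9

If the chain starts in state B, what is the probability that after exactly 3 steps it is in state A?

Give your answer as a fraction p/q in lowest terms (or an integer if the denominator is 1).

Answer: 26/81

Derivation:
Computing P^3 by repeated multiplication:
P^1 =
  A: [5/9, 1/9, 1/3]
  B: [2/9, 1/3, 4/9]
  C: [2/9, 2/9, 5/9]
P^2 =
  A: [11/27, 14/81, 34/81]
  B: [8/27, 19/81, 38/81]
  C: [8/27, 2/9, 13/27]
P^3 =
  A: [29/81, 143/729, 325/729]
  B: [26/81, 157/729, 338/729]
  C: [26/81, 52/243, 113/243]

(P^3)[B -> A] = 26/81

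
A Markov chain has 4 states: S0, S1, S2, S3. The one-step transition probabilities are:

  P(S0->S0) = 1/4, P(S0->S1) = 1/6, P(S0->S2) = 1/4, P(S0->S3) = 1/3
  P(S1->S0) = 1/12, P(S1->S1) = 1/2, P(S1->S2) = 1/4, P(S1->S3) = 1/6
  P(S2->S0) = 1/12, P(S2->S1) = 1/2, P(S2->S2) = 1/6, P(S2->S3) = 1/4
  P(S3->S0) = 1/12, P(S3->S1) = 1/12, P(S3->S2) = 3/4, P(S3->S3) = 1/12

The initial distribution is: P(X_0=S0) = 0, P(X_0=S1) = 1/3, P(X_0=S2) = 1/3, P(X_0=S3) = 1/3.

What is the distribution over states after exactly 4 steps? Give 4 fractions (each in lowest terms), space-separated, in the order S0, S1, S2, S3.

Answer: 259/2592 1505/3888 9911/31104 2015/10368

Derivation:
Propagating the distribution step by step (d_{t+1} = d_t * P):
d_0 = (S0=0, S1=1/3, S2=1/3, S3=1/3)
  d_1[S0] = 0*1/4 + 1/3*1/12 + 1/3*1/12 + 1/3*1/12 = 1/12
  d_1[S1] = 0*1/6 + 1/3*1/2 + 1/3*1/2 + 1/3*1/12 = 13/36
  d_1[S2] = 0*1/4 + 1/3*1/4 + 1/3*1/6 + 1/3*3/4 = 7/18
  d_1[S3] = 0*1/3 + 1/3*1/6 + 1/3*1/4 + 1/3*1/12 = 1/6
d_1 = (S0=1/12, S1=13/36, S2=7/18, S3=1/6)
  d_2[S0] = 1/12*1/4 + 13/36*1/12 + 7/18*1/12 + 1/6*1/12 = 7/72
  d_2[S1] = 1/12*1/6 + 13/36*1/2 + 7/18*1/2 + 1/6*1/12 = 29/72
  d_2[S2] = 1/12*1/4 + 13/36*1/4 + 7/18*1/6 + 1/6*3/4 = 65/216
  d_2[S3] = 1/12*1/3 + 13/36*1/6 + 7/18*1/4 + 1/6*1/12 = 43/216
d_2 = (S0=7/72, S1=29/72, S2=65/216, S3=43/216)
  d_3[S0] = 7/72*1/4 + 29/72*1/12 + 65/216*1/12 + 43/216*1/12 = 43/432
  d_3[S1] = 7/72*1/6 + 29/72*1/2 + 65/216*1/2 + 43/216*1/12 = 997/2592
  d_3[S2] = 7/72*1/4 + 29/72*1/4 + 65/216*1/6 + 43/216*3/4 = 841/2592
  d_3[S3] = 7/72*1/3 + 29/72*1/6 + 65/216*1/4 + 43/216*1/12 = 31/162
d_3 = (S0=43/432, S1=997/2592, S2=841/2592, S3=31/162)
  d_4[S0] = 43/432*1/4 + 997/2592*1/12 + 841/2592*1/12 + 31/162*1/12 = 259/2592
  d_4[S1] = 43/432*1/6 + 997/2592*1/2 + 841/2592*1/2 + 31/162*1/12 = 1505/3888
  d_4[S2] = 43/432*1/4 + 997/2592*1/4 + 841/2592*1/6 + 31/162*3/4 = 9911/31104
  d_4[S3] = 43/432*1/3 + 997/2592*1/6 + 841/2592*1/4 + 31/162*1/12 = 2015/10368
d_4 = (S0=259/2592, S1=1505/3888, S2=9911/31104, S3=2015/10368)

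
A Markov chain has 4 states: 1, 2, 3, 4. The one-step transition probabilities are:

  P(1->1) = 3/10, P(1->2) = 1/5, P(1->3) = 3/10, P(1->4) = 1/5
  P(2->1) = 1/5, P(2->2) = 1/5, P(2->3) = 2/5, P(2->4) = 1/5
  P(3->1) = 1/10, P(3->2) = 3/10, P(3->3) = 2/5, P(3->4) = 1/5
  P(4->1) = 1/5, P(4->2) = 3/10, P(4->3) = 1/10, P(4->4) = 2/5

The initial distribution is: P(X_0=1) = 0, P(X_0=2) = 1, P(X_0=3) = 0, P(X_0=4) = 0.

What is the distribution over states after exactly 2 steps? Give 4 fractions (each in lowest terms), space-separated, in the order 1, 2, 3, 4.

Answer: 9/50 13/50 8/25 6/25

Derivation:
Propagating the distribution step by step (d_{t+1} = d_t * P):
d_0 = (1=0, 2=1, 3=0, 4=0)
  d_1[1] = 0*3/10 + 1*1/5 + 0*1/10 + 0*1/5 = 1/5
  d_1[2] = 0*1/5 + 1*1/5 + 0*3/10 + 0*3/10 = 1/5
  d_1[3] = 0*3/10 + 1*2/5 + 0*2/5 + 0*1/10 = 2/5
  d_1[4] = 0*1/5 + 1*1/5 + 0*1/5 + 0*2/5 = 1/5
d_1 = (1=1/5, 2=1/5, 3=2/5, 4=1/5)
  d_2[1] = 1/5*3/10 + 1/5*1/5 + 2/5*1/10 + 1/5*1/5 = 9/50
  d_2[2] = 1/5*1/5 + 1/5*1/5 + 2/5*3/10 + 1/5*3/10 = 13/50
  d_2[3] = 1/5*3/10 + 1/5*2/5 + 2/5*2/5 + 1/5*1/10 = 8/25
  d_2[4] = 1/5*1/5 + 1/5*1/5 + 2/5*1/5 + 1/5*2/5 = 6/25
d_2 = (1=9/50, 2=13/50, 3=8/25, 4=6/25)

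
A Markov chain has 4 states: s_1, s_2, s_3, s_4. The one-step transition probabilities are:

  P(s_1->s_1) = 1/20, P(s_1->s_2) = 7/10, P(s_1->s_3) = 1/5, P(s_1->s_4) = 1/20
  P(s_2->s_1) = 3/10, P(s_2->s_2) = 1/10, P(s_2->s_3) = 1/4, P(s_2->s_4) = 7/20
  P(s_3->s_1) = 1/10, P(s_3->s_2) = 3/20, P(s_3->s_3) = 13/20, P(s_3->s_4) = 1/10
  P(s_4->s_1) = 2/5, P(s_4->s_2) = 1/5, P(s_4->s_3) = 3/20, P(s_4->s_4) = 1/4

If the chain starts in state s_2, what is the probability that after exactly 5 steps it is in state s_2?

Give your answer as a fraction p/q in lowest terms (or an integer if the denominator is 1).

Answer: 409949/1600000

Derivation:
Computing P^5 by repeated multiplication:
P^1 =
  s_1: [1/20, 7/10, 1/5, 1/20]
  s_2: [3/10, 1/10, 1/4, 7/20]
  s_3: [1/10, 3/20, 13/20, 1/10]
  s_4: [2/5, 1/5, 3/20, 1/4]
P^2 =
  s_1: [101/400, 29/200, 129/400, 7/25]
  s_2: [21/100, 131/400, 3/10, 13/80]
  s_3: [31/200, 81/400, 99/200, 59/400]
  s_4: [39/200, 149/400, 53/200, 67/400]
P^3 =
  s_1: [1603/8000, 473/1600, 2707/8000, 53/320]
  s_2: [163/800, 1029/4000, 1373/4000, 783/4000]
  s_3: [177/1000, 93/400, 851/2000, 33/200]
  s_4: [43/200, 247/1000, 659/2000, 417/2000]
P^4 =
  s_1: [31807/160000, 40593/160000, 57403/160000, 30197/160000]
  s_2: [15999/80000, 20719/80000, 28603/80000, 14679/80000]
  s_3: [3743/20000, 9759/40000, 7897/20000, 6961/40000]
  s_4: [503/2500, 10653/40000, 1751/5000, 7291/40000]
P^5 =
  s_1: [631747/3200000, 819481/3200000, 1167023/3200000, 581749/3200000]
  s_2: [314951/1600000, 409949/1600000, 583467/1600000, 291633/1600000]
  s_3: [38329/200000, 49887/200000, 19059/50000, 8887/50000]
  s_4: [15831/80000, 102583/400000, 144717/400000, 14709/80000]

(P^5)[s_2 -> s_2] = 409949/1600000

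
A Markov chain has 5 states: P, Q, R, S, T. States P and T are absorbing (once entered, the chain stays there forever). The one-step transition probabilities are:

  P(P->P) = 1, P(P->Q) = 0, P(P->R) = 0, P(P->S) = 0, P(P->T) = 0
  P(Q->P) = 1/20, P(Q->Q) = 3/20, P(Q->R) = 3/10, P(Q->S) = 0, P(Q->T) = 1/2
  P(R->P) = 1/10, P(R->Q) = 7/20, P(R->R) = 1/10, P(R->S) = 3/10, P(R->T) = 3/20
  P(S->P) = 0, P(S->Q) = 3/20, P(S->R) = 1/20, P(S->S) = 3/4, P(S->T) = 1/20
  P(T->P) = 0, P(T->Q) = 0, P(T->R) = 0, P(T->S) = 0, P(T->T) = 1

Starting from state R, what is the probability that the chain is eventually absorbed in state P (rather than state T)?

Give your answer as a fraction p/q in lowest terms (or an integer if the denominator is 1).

Answer: 223/1110

Derivation:
Let a_i = P(absorbed in P | start in state i).
Boundary conditions: a_P = 1, a_T = 0.
For each transient state i, a_i = sum_j P(i->j) * a_j:
  a_Q = 1/20*a_P + 3/20*a_Q + 3/10*a_R + 0*a_S + 1/2*a_T
  a_R = 1/10*a_P + 7/20*a_Q + 1/10*a_R + 3/10*a_S + 3/20*a_T
  a_S = 0*a_P + 3/20*a_Q + 1/20*a_R + 3/4*a_S + 1/20*a_T

Substituting a_P = 1 and a_T = 0, rearrange to (I - Q) a = r where r[i] = P(i -> P):
  [17/20, -3/10, 0] . (a_Q, a_R, a_S) = 1/20
  [-7/20, 9/10, -3/10] . (a_Q, a_R, a_S) = 1/10
  [-3/20, -1/20, 1/4] . (a_Q, a_R, a_S) = 0

Solving yields:
  a_Q = 24/185
  a_R = 223/1110
  a_S = 131/1110

Starting state is R, so the absorption probability is a_R = 223/1110.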